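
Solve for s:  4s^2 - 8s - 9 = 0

Discriminant: (-8)^2 - 4*4*(-9) = 208.
Quadratic formula: s = (8 +/- sqrt(208)) / 8.
So s = 1 + sqrt(13)/2 ~= 2.8028 or s = 1 - sqrt(13)/2 ~= -0.8028.

s = -0.8028 or s = 2.8028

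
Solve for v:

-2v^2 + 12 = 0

Discriminant: (0)^2 - 4*(-2)*12 = 96.
Quadratic formula: v = (0 +/- sqrt(96)) / (-4).
So v = -sqrt(6) ~= -2.4495 or v = sqrt(6) ~= 2.4495.

v = -2.4495 or v = 2.4495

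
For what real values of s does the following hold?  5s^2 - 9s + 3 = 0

Discriminant: (-9)^2 - 4*5*3 = 21.
Quadratic formula: s = (9 +/- sqrt(21)) / 10.
So s = sqrt(21)/10 + 9/10 ~= 1.3583 or s = 9/10 - sqrt(21)/10 ~= 0.4417.

s = 0.4417 or s = 1.3583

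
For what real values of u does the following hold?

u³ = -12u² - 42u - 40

Rearrange: u³ + 12u² + 42u + 40 = 0.
Possible rational roots are divisors of 40. Testing u = -4 gives 0, so (u + 4) is a factor.
Divide: u³ + 12u² + 42u + 40 = (u + 4)(u² + 8u + 10).
Apply the quadratic formula to u² + 8u + 10 = 0: u = (-8 ± √24)/2, i.e. u ≈ -1.5505 or u ≈ -6.4495.

u = -6.4495 or u = -4 or u = -1.5505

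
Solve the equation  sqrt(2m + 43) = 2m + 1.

Square both sides: 2m + 43 = (2m + 1)^2.
Expand and rearrange: 4m^2 + 2m - 42 = 0.
Solving gives m = 3 or m = -3.5.
Check each candidate in the original equation:
  m = 3: sqrt(49) = 7, while 2m + 1 = 7 — valid.
  m = -3.5: sqrt(36) = 6, while 2m + 1 = -6 — extraneous.

m = 3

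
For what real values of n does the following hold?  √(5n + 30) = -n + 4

n = -1

Square both sides: 5n + 30 = (-n + 4)².
Expand and rearrange: n² - 13n - 14 = 0.
Solving gives n = 14 or n = -1.
Check each candidate in the original equation:
  n = 14: √(100) = 10, while -n + 4 = -10 — extraneous.
  n = -1: √(25) = 5, while -n + 4 = 5 — valid.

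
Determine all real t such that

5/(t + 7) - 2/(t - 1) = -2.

t = -9.2783 or t = 1.7783

Multiply both sides by (t + 7)(t - 1):
5(t - 1) - 2(t + 7) = -2(t + 7)(t - 1).
Expand and collect terms: -2t^2 - 15t + 33 = 0.
By the quadratic formula, t = (15 +/- sqrt(489)) / -4, so t ~= -9.2783 or t ~= 1.7783.
Neither value makes a denominator zero (t != -7, t != 1), so both are valid.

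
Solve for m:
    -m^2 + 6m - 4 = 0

m = 0.7639 or m = 5.2361

Discriminant: (6)^2 - 4*(-1)*(-4) = 20.
Quadratic formula: m = (-6 +/- sqrt(20)) / (-2).
So m = 3 - sqrt(5) ~= 0.7639 or m = sqrt(5) + 3 ~= 5.2361.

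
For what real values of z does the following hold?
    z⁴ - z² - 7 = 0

Let u = z². The equation becomes u² - u - 7 = 0.
By the quadratic formula, u = 1/2 + √(29)/2 or u = 1/2 - √(29)/2.
z² = 1/2 + √(29)/2 gives z = ±√(1/2 + √(29)/2) ≈ ±1.7868.
z² = 1/2 - √(29)/2 < 0 has no real solution.

z = -1.7868 or z = 1.7868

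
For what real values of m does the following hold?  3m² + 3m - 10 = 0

m = -2.393 or m = 1.393

Discriminant: (3)² − 4·3·(-10) = 129.
Quadratic formula: m = (-3 ± √129) / 6.
So m = -1/2 + √(129)/6 ≈ 1.393 or m = -√(129)/6 - 1/2 ≈ -2.393.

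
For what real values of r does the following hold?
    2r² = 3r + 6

Rearrange to standard form: 2r² - 3r - 6 = 0.
Discriminant: (-3)² − 4·2·(-6) = 57.
Quadratic formula: r = (3 ± √57) / 4.
So r = 3/4 + √(57)/4 ≈ 2.6375 or r = 3/4 - √(57)/4 ≈ -1.1375.

r = -1.1375 or r = 2.6375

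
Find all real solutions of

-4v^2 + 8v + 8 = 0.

Discriminant: (8)^2 - 4*(-4)*8 = 192.
Quadratic formula: v = (-8 +/- sqrt(192)) / (-8).
So v = 1 - sqrt(3) ~= -0.7321 or v = 1 + sqrt(3) ~= 2.7321.

v = -0.7321 or v = 2.7321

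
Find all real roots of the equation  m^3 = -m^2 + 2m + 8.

Rearrange: m^3 + m^2 - 2m - 8 = 0.
Possible rational roots are divisors of -8. Testing m = 2 gives 0, so (m - 2) is a factor.
Divide: m^3 + m^2 - 2m - 8 = (m - 2)(m^2 + 3m + 4).
The quadratic m^2 + 3m + 4 has discriminant -7 < 0, so no further real roots.

m = 2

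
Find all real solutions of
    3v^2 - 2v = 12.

Rearrange to standard form: 3v^2 - 2v - 12 = 0.
Discriminant: (-2)^2 - 4*3*(-12) = 148.
Quadratic formula: v = (2 +/- sqrt(148)) / 6.
So v = 1/3 + sqrt(37)/3 ~= 2.3609 or v = 1/3 - sqrt(37)/3 ~= -1.6943.

v = -1.6943 or v = 2.3609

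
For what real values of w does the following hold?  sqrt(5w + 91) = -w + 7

Square both sides: 5w + 91 = (-w + 7)^2.
Expand and rearrange: w^2 - 19w - 42 = 0.
Solving gives w = 21 or w = -2.
Check each candidate in the original equation:
  w = 21: sqrt(196) = 14, while -w + 7 = -14 — extraneous.
  w = -2: sqrt(81) = 9, while -w + 7 = 9 — valid.

w = -2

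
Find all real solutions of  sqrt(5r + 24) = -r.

r = -3

Square both sides: 5r + 24 = (-r)^2.
Expand and rearrange: r^2 - 5r - 24 = 0.
Solving gives r = 8 or r = -3.
Check each candidate in the original equation:
  r = 8: sqrt(64) = 8, while -r = -8 — extraneous.
  r = -3: sqrt(9) = 3, while -r = 3 — valid.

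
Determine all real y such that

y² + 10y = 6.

Rearrange to standard form: y² + 10y - 6 = 0.
Discriminant: (10)² − 4·1·(-6) = 124.
Quadratic formula: y = (-10 ± √124) / 2.
So y = -5 + √(31) ≈ 0.5678 or y = -√(31) - 5 ≈ -10.5678.

y = -10.5678 or y = 0.5678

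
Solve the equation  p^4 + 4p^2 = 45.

Let u = p^2. The equation becomes u^2 + 4u - 45 = 0.
Factor: (u + 9)(u - 5) = 0, so u = -9 or u = 5.
p^2 = -9 < 0 has no real solution.
p^2 = 5 gives p = +/-sqrt(5) ~= +/-2.2361.

p = -2.2361 or p = 2.2361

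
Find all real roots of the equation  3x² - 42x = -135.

x = 5 or x = 9

Bring every term to one side: 3x² - 42x + 135 = 0.
Factor: 3(x - 9)(x - 5) = 0.
So x = 9 or x = 5.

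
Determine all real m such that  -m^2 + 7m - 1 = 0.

Discriminant: (7)^2 - 4*(-1)*(-1) = 45.
Quadratic formula: m = (-7 +/- sqrt(45)) / (-2).
So m = 7/2 - 3*sqrt(5)/2 ~= 0.1459 or m = 3*sqrt(5)/2 + 7/2 ~= 6.8541.

m = 0.1459 or m = 6.8541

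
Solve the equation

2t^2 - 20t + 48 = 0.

Factor: 2(t - 4)(t - 6) = 0.
So t = 4 or t = 6.

t = 4 or t = 6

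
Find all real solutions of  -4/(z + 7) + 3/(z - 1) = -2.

z = -4.1861 or z = -1.3139

Multiply both sides by (z + 7)(z - 1):
-4(z - 1) + 3(z + 7) = -2(z + 7)(z - 1).
Expand and collect terms: -2z² - 11z - 11 = 0.
By the quadratic formula, z = (11 ± √33) / -4, so z ≈ -4.1861 or z ≈ -1.3139.
Neither value makes a denominator zero (z ≠ -7, z ≠ 1), so both are valid.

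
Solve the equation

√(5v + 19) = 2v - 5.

Square both sides: 5v + 19 = (2v - 5)².
Expand and rearrange: 4v² - 25v + 6 = 0.
Solving gives v = 6 or v = 0.25.
Check each candidate in the original equation:
  v = 6: √(49) = 7, while 2v - 5 = 7 — valid.
  v = 0.25: √(20.25) = 4.5, while 2v - 5 = -4.5 — extraneous.

v = 6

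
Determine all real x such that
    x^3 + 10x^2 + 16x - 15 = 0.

x = -7.6533 or x = -3 or x = 0.6533

Possible rational roots are divisors of -15. Testing x = -3 gives 0, so (x + 3) is a factor.
Divide: x^3 + 10x^2 + 16x - 15 = (x + 3)(x^2 + 7x - 5).
Apply the quadratic formula to x^2 + 7x - 5 = 0: x = (-7 +/- sqrt(69))/2, i.e. x ~= 0.6533 or x ~= -7.6533.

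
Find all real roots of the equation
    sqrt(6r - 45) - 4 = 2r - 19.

Isolate the radical: sqrt(6r - 45) = 2r - 15.
Square both sides: 6r - 45 = (2r - 15)^2.
Expand and rearrange: 4r^2 - 66r + 270 = 0.
Solving gives r = 9 or r = 7.5.
Check each candidate in the original equation:
  r = 9: sqrt(9) = 3, while 2r - 15 = 3 — valid.
  r = 7.5: sqrt(0) = 0, while 2r - 15 = 0 — valid.

r = 7.5 or r = 9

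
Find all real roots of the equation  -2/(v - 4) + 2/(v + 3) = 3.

Multiply both sides by (v - 4)(v + 3):
-2(v + 3) + 2(v - 4) = 3(v - 4)(v + 3).
Expand and collect terms: 3v^2 - 3v - 22 = 0.
By the quadratic formula, v = (3 +/- sqrt(273)) / 6, so v ~= 3.2538 or v ~= -2.2538.
Neither value makes a denominator zero (v != 4, v != -3), so both are valid.

v = -2.2538 or v = 3.2538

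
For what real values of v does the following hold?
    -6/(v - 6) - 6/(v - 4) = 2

Multiply both sides by (v - 6)(v - 4):
-6(v - 4) - 6(v - 6) = 2(v - 6)(v - 4).
Expand and collect terms: 2v² - 8v - 12 = 0.
By the quadratic formula, v = (8 ± √160) / 4, so v ≈ 5.1623 or v ≈ -1.1623.
Neither value makes a denominator zero (v ≠ 6, v ≠ 4), so both are valid.

v = -1.1623 or v = 5.1623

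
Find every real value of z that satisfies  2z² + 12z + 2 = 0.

z = -5.8284 or z = -0.1716

Discriminant: (12)² − 4·2·2 = 128.
Quadratic formula: z = (-12 ± √128) / 4.
So z = -3 + 2·√(2) ≈ -0.1716 or z = -3 - 2·√(2) ≈ -5.8284.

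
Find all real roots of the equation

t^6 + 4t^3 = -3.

t = -1.4422 or t = -1

Let u = t^3. The equation becomes u^2 + 4u + 3 = 0.
Factor: (u + 1)(u + 3) = 0, so u = -1 or u = -3.
t^3 = -1 gives t = -1.
t^3 = -3 gives t = -(3)^(1/3) ~= -1.4422.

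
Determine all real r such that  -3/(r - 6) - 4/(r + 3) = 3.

r = -4.4741 or r = 5.1407

Multiply both sides by (r - 6)(r + 3):
-3(r + 3) - 4(r - 6) = 3(r - 6)(r + 3).
Expand and collect terms: 3r² - 2r - 69 = 0.
By the quadratic formula, r = (2 ± √832) / 6, so r ≈ 5.1407 or r ≈ -4.4741.
Neither value makes a denominator zero (r ≠ 6, r ≠ -3), so both are valid.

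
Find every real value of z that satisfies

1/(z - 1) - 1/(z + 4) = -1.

Multiply both sides by (z - 1)(z + 4):
(z + 4) - (z - 1) = -(z - 1)(z + 4).
Expand and collect terms: -z^2 - 3z - 1 = 0.
By the quadratic formula, z = (3 +/- sqrt(5)) / -2, so z ~= -2.618 or z ~= -0.382.
Neither value makes a denominator zero (z != 1, z != -4), so both are valid.

z = -2.618 or z = -0.382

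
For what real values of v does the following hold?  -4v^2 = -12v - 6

v = -0.4365 or v = 3.4365

Rearrange to standard form: -4v^2 + 12v + 6 = 0.
Discriminant: (12)^2 - 4*(-4)*6 = 240.
Quadratic formula: v = (-12 +/- sqrt(240)) / (-8).
So v = 3/2 - sqrt(15)/2 ~= -0.4365 or v = 3/2 + sqrt(15)/2 ~= 3.4365.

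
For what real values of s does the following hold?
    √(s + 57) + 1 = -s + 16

s = 7

Isolate the radical: √(s + 57) = -s + 15.
Square both sides: s + 57 = (-s + 15)².
Expand and rearrange: s² - 31s + 168 = 0.
Solving gives s = 24 or s = 7.
Check each candidate in the original equation:
  s = 24: √(81) = 9, while -s + 15 = -9 — extraneous.
  s = 7: √(64) = 8, while -s + 15 = 8 — valid.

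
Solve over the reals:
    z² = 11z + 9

Rearrange to standard form: z² - 11z - 9 = 0.
Discriminant: (-11)² − 4·1·(-9) = 157.
Quadratic formula: z = (11 ± √157) / 2.
So z = 11/2 + √(157)/2 ≈ 11.765 or z = 11/2 - √(157)/2 ≈ -0.765.

z = -0.765 or z = 11.765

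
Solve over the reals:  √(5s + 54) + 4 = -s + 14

Isolate the radical: √(5s + 54) = -s + 10.
Square both sides: 5s + 54 = (-s + 10)².
Expand and rearrange: s² - 25s + 46 = 0.
Solving gives s = 23 or s = 2.
Check each candidate in the original equation:
  s = 23: √(169) = 13, while -s + 10 = -13 — extraneous.
  s = 2: √(64) = 8, while -s + 10 = 8 — valid.

s = 2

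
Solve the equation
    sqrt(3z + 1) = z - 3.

z = 8

Square both sides: 3z + 1 = (z - 3)^2.
Expand and rearrange: z^2 - 9z + 8 = 0.
Solving gives z = 8 or z = 1.
Check each candidate in the original equation:
  z = 8: sqrt(25) = 5, while z - 3 = 5 — valid.
  z = 1: sqrt(4) = 2, while z - 3 = -2 — extraneous.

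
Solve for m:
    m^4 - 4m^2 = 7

m = -2.3058 or m = 2.3058

Let u = m^2. The equation becomes u^2 - 4u - 7 = 0.
By the quadratic formula, u = 2 + sqrt(11) or u = 2 - sqrt(11).
m^2 = 2 + sqrt(11) gives m = +/-sqrt(2 + sqrt(11)) ~= +/-2.3058.
m^2 = 2 - sqrt(11) < 0 has no real solution.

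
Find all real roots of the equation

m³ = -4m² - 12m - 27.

Rearrange: m³ + 4m² + 12m + 27 = 0.
Possible rational roots are divisors of 27. Testing m = -3 gives 0, so (m + 3) is a factor.
Divide: m³ + 4m² + 12m + 27 = (m + 3)(m² + m + 9).
The quadratic m² + m + 9 has discriminant -35 < 0, so no further real roots.

m = -3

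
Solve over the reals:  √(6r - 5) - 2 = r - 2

r = 1 or r = 5

Isolate the radical: √(6r - 5) = r.
Square both sides: 6r - 5 = (r)².
Expand and rearrange: r² - 6r + 5 = 0.
Solving gives r = 5 or r = 1.
Check each candidate in the original equation:
  r = 5: √(25) = 5, while r = 5 — valid.
  r = 1: √(1) = 1, while r = 1 — valid.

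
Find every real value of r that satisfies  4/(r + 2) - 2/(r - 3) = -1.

r = -5.217 or r = 4.217

Multiply both sides by (r + 2)(r - 3):
4(r - 3) - 2(r + 2) = -(r + 2)(r - 3).
Expand and collect terms: -r^2 - r + 22 = 0.
By the quadratic formula, r = (1 +/- sqrt(89)) / -2, so r ~= -5.217 or r ~= 4.217.
Neither value makes a denominator zero (r != -2, r != 3), so both are valid.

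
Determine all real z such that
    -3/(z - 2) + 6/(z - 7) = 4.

z = 1.4086 or z = 8.3414

Multiply both sides by (z - 2)(z - 7):
-3(z - 7) + 6(z - 2) = 4(z - 2)(z - 7).
Expand and collect terms: 4z² - 39z + 47 = 0.
By the quadratic formula, z = (39 ± √769) / 8, so z ≈ 8.3414 or z ≈ 1.4086.
Neither value makes a denominator zero (z ≠ 2, z ≠ 7), so both are valid.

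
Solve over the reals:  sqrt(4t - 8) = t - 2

Square both sides: 4t - 8 = (t - 2)^2.
Expand and rearrange: t^2 - 8t + 12 = 0.
Solving gives t = 6 or t = 2.
Check each candidate in the original equation:
  t = 6: sqrt(16) = 4, while t - 2 = 4 — valid.
  t = 2: sqrt(0) = 0, while t - 2 = 0 — valid.

t = 2 or t = 6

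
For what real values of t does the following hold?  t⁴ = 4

t = -1.4142 or t = 1.4142

Let u = t². The equation becomes u² - 4 = 0.
Factor: (u - 2)(u + 2) = 0, so u = 2 or u = -2.
t² = 2 gives t = ±√(2) ≈ ±1.4142.
t² = -2 < 0 has no real solution.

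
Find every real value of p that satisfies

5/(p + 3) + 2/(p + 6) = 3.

p = -5.5941 or p = -1.0726

Multiply both sides by (p + 3)(p + 6):
5(p + 6) + 2(p + 3) = 3(p + 3)(p + 6).
Expand and collect terms: 3p² + 20p + 18 = 0.
By the quadratic formula, p = (-20 ± √184) / 6, so p ≈ -1.0726 or p ≈ -5.5941.
Neither value makes a denominator zero (p ≠ -3, p ≠ -6), so both are valid.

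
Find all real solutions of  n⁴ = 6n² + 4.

n = -2.5701 or n = 2.5701

Let u = n². The equation becomes u² - 6u - 4 = 0.
By the quadratic formula, u = 3 + √(13) or u = 3 - √(13).
n² = 3 + √(13) gives n = ±√(3 + √(13)) ≈ ±2.5701.
n² = 3 - √(13) < 0 has no real solution.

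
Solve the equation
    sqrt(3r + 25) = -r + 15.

r = 8

Square both sides: 3r + 25 = (-r + 15)^2.
Expand and rearrange: r^2 - 33r + 200 = 0.
Solving gives r = 25 or r = 8.
Check each candidate in the original equation:
  r = 25: sqrt(100) = 10, while -r + 15 = -10 — extraneous.
  r = 8: sqrt(49) = 7, while -r + 15 = 7 — valid.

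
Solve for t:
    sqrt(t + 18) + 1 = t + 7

t = -2

Isolate the radical: sqrt(t + 18) = t + 6.
Square both sides: t + 18 = (t + 6)^2.
Expand and rearrange: t^2 + 11t + 18 = 0.
Solving gives t = -2 or t = -9.
Check each candidate in the original equation:
  t = -2: sqrt(16) = 4, while t + 6 = 4 — valid.
  t = -9: sqrt(9) = 3, while t + 6 = -3 — extraneous.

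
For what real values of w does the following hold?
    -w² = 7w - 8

Bring every term to one side: -w² - 7w + 8 = 0.
Factor: -1(w + 8)(w - 1) = 0.
So w = -8 or w = 1.

w = -8 or w = 1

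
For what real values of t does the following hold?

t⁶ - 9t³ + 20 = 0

Let u = t³. The equation becomes u² - 9u + 20 = 0.
Factor: (u - 4)(u - 5) = 0, so u = 4 or u = 5.
t³ = 4 gives t = ∛(4) ≈ 1.5874.
t³ = 5 gives t = ∛(5) ≈ 1.71.

t = 1.5874 or t = 1.71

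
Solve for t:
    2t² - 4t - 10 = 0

Discriminant: (-4)² − 4·2·(-10) = 96.
Quadratic formula: t = (4 ± √96) / 4.
So t = 1 + √(6) ≈ 3.4495 or t = 1 - √(6) ≈ -1.4495.

t = -1.4495 or t = 3.4495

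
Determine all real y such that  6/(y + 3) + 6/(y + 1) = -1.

Multiply both sides by (y + 3)(y + 1):
6(y + 1) + 6(y + 3) = -(y + 3)(y + 1).
Expand and collect terms: -y² - 16y - 27 = 0.
By the quadratic formula, y = (16 ± √148) / -2, so y ≈ -14.0828 or y ≈ -1.9172.
Neither value makes a denominator zero (y ≠ -3, y ≠ -1), so both are valid.

y = -14.0828 or y = -1.9172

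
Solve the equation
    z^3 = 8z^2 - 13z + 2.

z = 0.1716 or z = 2 or z = 5.8284

Rearrange: z^3 - 8z^2 + 13z - 2 = 0.
Possible rational roots are divisors of -2. Testing z = 2 gives 0, so (z - 2) is a factor.
Divide: z^3 - 8z^2 + 13z - 2 = (z - 2)(z^2 - 6z + 1).
Apply the quadratic formula to z^2 - 6z + 1 = 0: z = (6 +/- sqrt(32))/2, i.e. z ~= 5.8284 or z ~= 0.1716.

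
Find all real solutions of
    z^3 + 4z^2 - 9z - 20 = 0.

Possible rational roots are divisors of -20. Testing z = -5 gives 0, so (z + 5) is a factor.
Divide: z^3 + 4z^2 - 9z - 20 = (z + 5)(z^2 - z - 4).
Apply the quadratic formula to z^2 - z - 4 = 0: z = (1 +/- sqrt(17))/2, i.e. z ~= 2.5616 or z ~= -1.5616.

z = -5 or z = -1.5616 or z = 2.5616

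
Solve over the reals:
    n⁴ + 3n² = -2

No real solutions.

Let u = n². The equation becomes u² + 3u + 2 = 0.
Factor: (u + 1)(u + 2) = 0, so u = -1 or u = -2.
n² = -1 < 0 has no real solution.
n² = -2 < 0 has no real solution.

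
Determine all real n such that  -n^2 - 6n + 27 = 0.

Factor: -1(n + 9)(n - 3) = 0.
So n = -9 or n = 3.

n = -9 or n = 3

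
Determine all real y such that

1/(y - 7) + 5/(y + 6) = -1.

y = -11.2892 or y = 6.2892

Multiply both sides by (y - 7)(y + 6):
(y + 6) + 5(y - 7) = -(y - 7)(y + 6).
Expand and collect terms: -y^2 - 5y + 71 = 0.
By the quadratic formula, y = (5 +/- sqrt(309)) / -2, so y ~= -11.2892 or y ~= 6.2892.
Neither value makes a denominator zero (y != 7, y != -6), so both are valid.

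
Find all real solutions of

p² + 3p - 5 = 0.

Discriminant: (3)² − 4·1·(-5) = 29.
Quadratic formula: p = (-3 ± √29) / 2.
So p = -3/2 + √(29)/2 ≈ 1.1926 or p = -√(29)/2 - 3/2 ≈ -4.1926.

p = -4.1926 or p = 1.1926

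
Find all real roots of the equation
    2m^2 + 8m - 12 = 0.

m = -5.1623 or m = 1.1623

Discriminant: (8)^2 - 4*2*(-12) = 160.
Quadratic formula: m = (-8 +/- sqrt(160)) / 4.
So m = -2 + sqrt(10) ~= 1.1623 or m = -sqrt(10) - 2 ~= -5.1623.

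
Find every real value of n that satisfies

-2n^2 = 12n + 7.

n = -5.3452 or n = -0.6548

Rearrange to standard form: -2n^2 - 12n - 7 = 0.
Discriminant: (-12)^2 - 4*(-2)*(-7) = 88.
Quadratic formula: n = (12 +/- sqrt(88)) / (-4).
So n = -3 - sqrt(22)/2 ~= -5.3452 or n = -3 + sqrt(22)/2 ~= -0.6548.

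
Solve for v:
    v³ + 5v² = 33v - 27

Rearrange: v³ + 5v² - 33v + 27 = 0.
Possible rational roots are divisors of 27. Testing v = 3 gives 0, so (v - 3) is a factor.
Divide: v³ + 5v² - 33v + 27 = (v - 3)(v² + 8v - 9).
Factor the quadratic: v = 1 or v = -9.

v = -9 or v = 1 or v = 3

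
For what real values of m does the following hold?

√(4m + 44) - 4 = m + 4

m = -2

Isolate the radical: √(4m + 44) = m + 8.
Square both sides: 4m + 44 = (m + 8)².
Expand and rearrange: m² + 12m + 20 = 0.
Solving gives m = -2 or m = -10.
Check each candidate in the original equation:
  m = -2: √(36) = 6, while m + 8 = 6 — valid.
  m = -10: √(4) = 2, while m + 8 = -2 — extraneous.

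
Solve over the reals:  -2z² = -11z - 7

z = -0.576 or z = 6.076

Rearrange to standard form: -2z² + 11z + 7 = 0.
Discriminant: (11)² − 4·(-2)·7 = 177.
Quadratic formula: z = (-11 ± √177) / (-4).
So z = 11/4 - √(177)/4 ≈ -0.576 or z = 11/4 + √(177)/4 ≈ 6.076.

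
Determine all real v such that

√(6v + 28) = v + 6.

Square both sides: 6v + 28 = (v + 6)².
Expand and rearrange: v² + 6v + 8 = 0.
Solving gives v = -2 or v = -4.
Check each candidate in the original equation:
  v = -2: √(16) = 4, while v + 6 = 4 — valid.
  v = -4: √(4) = 2, while v + 6 = 2 — valid.

v = -4 or v = -2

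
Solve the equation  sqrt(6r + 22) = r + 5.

Square both sides: 6r + 22 = (r + 5)^2.
Expand and rearrange: r^2 + 4r + 3 = 0.
Solving gives r = -1 or r = -3.
Check each candidate in the original equation:
  r = -1: sqrt(16) = 4, while r + 5 = 4 — valid.
  r = -3: sqrt(4) = 2, while r + 5 = 2 — valid.

r = -3 or r = -1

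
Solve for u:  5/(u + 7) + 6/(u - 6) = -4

u = -8.3954 or u = 4.6454

Multiply both sides by (u + 7)(u - 6):
5(u - 6) + 6(u + 7) = -4(u + 7)(u - 6).
Expand and collect terms: -4u^2 - 15u + 156 = 0.
By the quadratic formula, u = (15 +/- sqrt(2721)) / -8, so u ~= -8.3954 or u ~= 4.6454.
Neither value makes a denominator zero (u != -7, u != 6), so both are valid.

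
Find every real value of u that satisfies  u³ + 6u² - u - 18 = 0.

u = -5.6056 or u = -2 or u = 1.6056

Possible rational roots are divisors of -18. Testing u = -2 gives 0, so (u + 2) is a factor.
Divide: u³ + 6u² - u - 18 = (u + 2)(u² + 4u - 9).
Apply the quadratic formula to u² + 4u - 9 = 0: u = (-4 ± √52)/2, i.e. u ≈ 1.6056 or u ≈ -5.6056.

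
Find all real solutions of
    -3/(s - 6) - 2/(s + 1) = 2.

s = -2.2231 or s = 4.7231

Multiply both sides by (s - 6)(s + 1):
-3(s + 1) - 2(s - 6) = 2(s - 6)(s + 1).
Expand and collect terms: 2s² - 5s - 21 = 0.
By the quadratic formula, s = (5 ± √193) / 4, so s ≈ 4.7231 or s ≈ -2.2231.
Neither value makes a denominator zero (s ≠ 6, s ≠ -1), so both are valid.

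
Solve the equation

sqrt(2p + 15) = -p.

Square both sides: 2p + 15 = (-p)^2.
Expand and rearrange: p^2 - 2p - 15 = 0.
Solving gives p = 5 or p = -3.
Check each candidate in the original equation:
  p = 5: sqrt(25) = 5, while -p = -5 — extraneous.
  p = -3: sqrt(9) = 3, while -p = 3 — valid.

p = -3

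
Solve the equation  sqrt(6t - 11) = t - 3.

Square both sides: 6t - 11 = (t - 3)^2.
Expand and rearrange: t^2 - 12t + 20 = 0.
Solving gives t = 10 or t = 2.
Check each candidate in the original equation:
  t = 10: sqrt(49) = 7, while t - 3 = 7 — valid.
  t = 2: sqrt(1) = 1, while t - 3 = -1 — extraneous.

t = 10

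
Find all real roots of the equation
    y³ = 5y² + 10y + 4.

y = -1 or y = -0.6056 or y = 6.6056

Rearrange: y³ - 5y² - 10y - 4 = 0.
Possible rational roots are divisors of -4. Testing y = -1 gives 0, so (y + 1) is a factor.
Divide: y³ - 5y² - 10y - 4 = (y + 1)(y² - 6y - 4).
Apply the quadratic formula to y² - 6y - 4 = 0: y = (6 ± √52)/2, i.e. y ≈ 6.6056 or y ≈ -0.6056.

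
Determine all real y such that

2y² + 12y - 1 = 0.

y = -6.0822 or y = 0.0822

Discriminant: (12)² − 4·2·(-1) = 152.
Quadratic formula: y = (-12 ± √152) / 4.
So y = -3 + √(38)/2 ≈ 0.0822 or y = -√(38)/2 - 3 ≈ -6.0822.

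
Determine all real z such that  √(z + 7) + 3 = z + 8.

z = -3

Isolate the radical: √(z + 7) = z + 5.
Square both sides: z + 7 = (z + 5)².
Expand and rearrange: z² + 9z + 18 = 0.
Solving gives z = -3 or z = -6.
Check each candidate in the original equation:
  z = -3: √(4) = 2, while z + 5 = 2 — valid.
  z = -6: √(1) = 1, while z + 5 = -1 — extraneous.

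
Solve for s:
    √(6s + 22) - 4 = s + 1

Isolate the radical: √(6s + 22) = s + 5.
Square both sides: 6s + 22 = (s + 5)².
Expand and rearrange: s² + 4s + 3 = 0.
Solving gives s = -1 or s = -3.
Check each candidate in the original equation:
  s = -1: √(16) = 4, while s + 5 = 4 — valid.
  s = -3: √(4) = 2, while s + 5 = 2 — valid.

s = -3 or s = -1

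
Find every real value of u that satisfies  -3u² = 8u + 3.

u = -2.2153 or u = -0.4514

Rearrange to standard form: -3u² - 8u - 3 = 0.
Discriminant: (-8)² − 4·(-3)·(-3) = 28.
Quadratic formula: u = (8 ± √28) / (-6).
So u = -4/3 - √(7)/3 ≈ -2.2153 or u = -4/3 + √(7)/3 ≈ -0.4514.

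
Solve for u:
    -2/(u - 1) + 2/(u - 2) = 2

Multiply both sides by (u - 1)(u - 2):
-2(u - 2) + 2(u - 1) = 2(u - 1)(u - 2).
Expand and collect terms: 2u² - 6u + 2 = 0.
By the quadratic formula, u = (6 ± √20) / 4, so u ≈ 2.618 or u ≈ 0.382.
Neither value makes a denominator zero (u ≠ 1, u ≠ 2), so both are valid.

u = 0.382 or u = 2.618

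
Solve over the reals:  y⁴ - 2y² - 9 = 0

y = -2.0402 or y = 2.0402

Let u = y². The equation becomes u² - 2u - 9 = 0.
By the quadratic formula, u = 1 + √(10) or u = 1 - √(10).
y² = 1 + √(10) gives y = ±√(1 + √(10)) ≈ ±2.0402.
y² = 1 - √(10) < 0 has no real solution.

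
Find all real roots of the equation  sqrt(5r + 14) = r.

Square both sides: 5r + 14 = (r)^2.
Expand and rearrange: r^2 - 5r - 14 = 0.
Solving gives r = 7 or r = -2.
Check each candidate in the original equation:
  r = 7: sqrt(49) = 7, while r = 7 — valid.
  r = -2: sqrt(4) = 2, while r = -2 — extraneous.

r = 7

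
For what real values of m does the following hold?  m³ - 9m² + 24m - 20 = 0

Possible rational roots are divisors of -20. Testing m = 5 gives 0, so (m - 5) is a factor.
Divide: m³ - 9m² + 24m - 20 = (m - 5)(m² - 4m + 4).
The quadratic has the repeated root m = 2.

m = 2 or m = 5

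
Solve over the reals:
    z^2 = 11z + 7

Rearrange to standard form: z^2 - 11z - 7 = 0.
Discriminant: (-11)^2 - 4*1*(-7) = 149.
Quadratic formula: z = (11 +/- sqrt(149)) / 2.
So z = 11/2 + sqrt(149)/2 ~= 11.6033 or z = 11/2 - sqrt(149)/2 ~= -0.6033.

z = -0.6033 or z = 11.6033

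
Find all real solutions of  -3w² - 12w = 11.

Rearrange to standard form: -3w² - 12w - 11 = 0.
Discriminant: (-12)² − 4·(-3)·(-11) = 12.
Quadratic formula: w = (12 ± √12) / (-6).
So w = -2 - √(3)/3 ≈ -2.5774 or w = -2 + √(3)/3 ≈ -1.4226.

w = -2.5774 or w = -1.4226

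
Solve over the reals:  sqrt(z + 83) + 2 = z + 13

Isolate the radical: sqrt(z + 83) = z + 11.
Square both sides: z + 83 = (z + 11)^2.
Expand and rearrange: z^2 + 21z + 38 = 0.
Solving gives z = -2 or z = -19.
Check each candidate in the original equation:
  z = -2: sqrt(81) = 9, while z + 11 = 9 — valid.
  z = -19: sqrt(64) = 8, while z + 11 = -8 — extraneous.

z = -2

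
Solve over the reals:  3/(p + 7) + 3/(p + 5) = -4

Multiply both sides by (p + 7)(p + 5):
3(p + 5) + 3(p + 7) = -4(p + 7)(p + 5).
Expand and collect terms: -4p² - 54p - 176 = 0.
Factor or apply the quadratic formula: p = -8 or p = -5.5.
Neither value makes a denominator zero (p ≠ -7, p ≠ -5), so both are valid.

p = -8 or p = -5.5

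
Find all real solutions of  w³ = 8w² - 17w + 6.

w = 0.4384 or w = 3 or w = 4.5616

Rearrange: w³ - 8w² + 17w - 6 = 0.
Possible rational roots are divisors of -6. Testing w = 3 gives 0, so (w - 3) is a factor.
Divide: w³ - 8w² + 17w - 6 = (w - 3)(w² - 5w + 2).
Apply the quadratic formula to w² - 5w + 2 = 0: w = (5 ± √17)/2, i.e. w ≈ 4.5616 or w ≈ 0.4384.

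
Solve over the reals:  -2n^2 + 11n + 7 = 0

Discriminant: (11)^2 - 4*(-2)*7 = 177.
Quadratic formula: n = (-11 +/- sqrt(177)) / (-4).
So n = 11/4 - sqrt(177)/4 ~= -0.576 or n = 11/4 + sqrt(177)/4 ~= 6.076.

n = -0.576 or n = 6.076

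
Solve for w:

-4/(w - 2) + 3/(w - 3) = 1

w = 0 or w = 4

Multiply both sides by (w - 2)(w - 3):
-4(w - 3) + 3(w - 2) = (w - 2)(w - 3).
Expand and collect terms: w² - 4w = 0.
Factor or apply the quadratic formula: w = 4 or w = 0.
Neither value makes a denominator zero (w ≠ 2, w ≠ 3), so both are valid.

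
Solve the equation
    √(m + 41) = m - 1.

Square both sides: m + 41 = (m - 1)².
Expand and rearrange: m² - 3m - 40 = 0.
Solving gives m = 8 or m = -5.
Check each candidate in the original equation:
  m = 8: √(49) = 7, while m - 1 = 7 — valid.
  m = -5: √(36) = 6, while m - 1 = -6 — extraneous.

m = 8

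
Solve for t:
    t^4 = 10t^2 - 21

Let u = t^2. The equation becomes u^2 - 10u + 21 = 0.
Factor: (u - 3)(u - 7) = 0, so u = 3 or u = 7.
t^2 = 3 gives t = +/-sqrt(3) ~= +/-1.7321.
t^2 = 7 gives t = +/-sqrt(7) ~= +/-2.6458.

t = -2.6458 or t = -1.7321 or t = 1.7321 or t = 2.6458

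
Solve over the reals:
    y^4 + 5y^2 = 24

Let u = y^2. The equation becomes u^2 + 5u - 24 = 0.
Factor: (u - 3)(u + 8) = 0, so u = 3 or u = -8.
y^2 = 3 gives y = +/-sqrt(3) ~= +/-1.7321.
y^2 = -8 < 0 has no real solution.

y = -1.7321 or y = 1.7321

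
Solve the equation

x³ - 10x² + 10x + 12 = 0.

x = -0.6904 or x = 2 or x = 8.6904

Possible rational roots are divisors of 12. Testing x = 2 gives 0, so (x - 2) is a factor.
Divide: x³ - 10x² + 10x + 12 = (x - 2)(x² - 8x - 6).
Apply the quadratic formula to x² - 8x - 6 = 0: x = (8 ± √88)/2, i.e. x ≈ 8.6904 or x ≈ -0.6904.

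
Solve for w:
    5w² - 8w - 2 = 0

w = -0.2198 or w = 1.8198

Discriminant: (-8)² − 4·5·(-2) = 104.
Quadratic formula: w = (8 ± √104) / 10.
So w = 4/5 + √(26)/5 ≈ 1.8198 or w = 4/5 - √(26)/5 ≈ -0.2198.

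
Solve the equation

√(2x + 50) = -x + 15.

Square both sides: 2x + 50 = (-x + 15)².
Expand and rearrange: x² - 32x + 175 = 0.
Solving gives x = 25 or x = 7.
Check each candidate in the original equation:
  x = 25: √(100) = 10, while -x + 15 = -10 — extraneous.
  x = 7: √(64) = 8, while -x + 15 = 8 — valid.

x = 7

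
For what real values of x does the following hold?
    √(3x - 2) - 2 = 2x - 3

x = 0.75 or x = 1

Isolate the radical: √(3x - 2) = 2x - 1.
Square both sides: 3x - 2 = (2x - 1)².
Expand and rearrange: 4x² - 7x + 3 = 0.
Solving gives x = 1 or x = 0.75.
Check each candidate in the original equation:
  x = 1: √(1) = 1, while 2x - 1 = 1 — valid.
  x = 0.75: √(0.25) = 0.5, while 2x - 1 = 0.5 — valid.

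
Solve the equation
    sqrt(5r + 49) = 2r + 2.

r = 3

Square both sides: 5r + 49 = (2r + 2)^2.
Expand and rearrange: 4r^2 + 3r - 45 = 0.
Solving gives r = 3 or r = -3.75.
Check each candidate in the original equation:
  r = 3: sqrt(64) = 8, while 2r + 2 = 8 — valid.
  r = -3.75: sqrt(30.25) = 5.5, while 2r + 2 = -5.5 — extraneous.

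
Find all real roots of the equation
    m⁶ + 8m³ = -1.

Let u = m³. The equation becomes u² + 8u + 1 = 0.
By the quadratic formula, u = -4 + √(15) or u = -4 - √(15).
m³ = -4 + √(15) gives m = -∛(4 - √(15)) ≈ -0.5027.
m³ = -4 - √(15) gives m = -∛(√(15) + 4) ≈ -1.9894.

m = -1.9894 or m = -0.5027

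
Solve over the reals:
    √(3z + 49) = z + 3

z = 5

Square both sides: 3z + 49 = (z + 3)².
Expand and rearrange: z² + 3z - 40 = 0.
Solving gives z = 5 or z = -8.
Check each candidate in the original equation:
  z = 5: √(64) = 8, while z + 3 = 8 — valid.
  z = -8: √(25) = 5, while z + 3 = -5 — extraneous.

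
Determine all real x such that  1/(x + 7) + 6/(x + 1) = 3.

Multiply both sides by (x + 7)(x + 1):
(x + 1) + 6(x + 7) = 3(x + 7)(x + 1).
Expand and collect terms: 3x^2 + 17x - 22 = 0.
By the quadratic formula, x = (-17 +/- sqrt(553)) / 6, so x ~= 1.086 or x ~= -6.7527.
Neither value makes a denominator zero (x != -7, x != -1), so both are valid.

x = -6.7527 or x = 1.086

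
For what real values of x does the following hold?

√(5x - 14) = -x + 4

Square both sides: 5x - 14 = (-x + 4)².
Expand and rearrange: x² - 13x + 30 = 0.
Solving gives x = 10 or x = 3.
Check each candidate in the original equation:
  x = 10: √(36) = 6, while -x + 4 = -6 — extraneous.
  x = 3: √(1) = 1, while -x + 4 = 1 — valid.

x = 3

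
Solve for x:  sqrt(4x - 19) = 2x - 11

Square both sides: 4x - 19 = (2x - 11)^2.
Expand and rearrange: 4x^2 - 48x + 140 = 0.
Solving gives x = 7 or x = 5.
Check each candidate in the original equation:
  x = 7: sqrt(9) = 3, while 2x - 11 = 3 — valid.
  x = 5: sqrt(1) = 1, while 2x - 11 = -1 — extraneous.

x = 7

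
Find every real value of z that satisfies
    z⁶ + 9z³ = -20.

z = -1.71 or z = -1.5874

Let u = z³. The equation becomes u² + 9u + 20 = 0.
Factor: (u + 5)(u + 4) = 0, so u = -5 or u = -4.
z³ = -5 gives z = -∛(5) ≈ -1.71.
z³ = -4 gives z = -∛(4) ≈ -1.5874.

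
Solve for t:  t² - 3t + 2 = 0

t = 1 or t = 2

Factor: (t - 1)(t - 2) = 0.
So t = 1 or t = 2.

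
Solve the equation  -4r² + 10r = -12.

r = -0.886 or r = 3.386

Rearrange to standard form: -4r² + 10r + 12 = 0.
Discriminant: (10)² − 4·(-4)·12 = 292.
Quadratic formula: r = (-10 ± √292) / (-8).
So r = 5/4 - √(73)/4 ≈ -0.886 or r = 5/4 + √(73)/4 ≈ 3.386.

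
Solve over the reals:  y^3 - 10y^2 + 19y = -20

y = -0.7417 or y = 4 or y = 6.7417

Rearrange: y^3 - 10y^2 + 19y + 20 = 0.
Possible rational roots are divisors of 20. Testing y = 4 gives 0, so (y - 4) is a factor.
Divide: y^3 - 10y^2 + 19y + 20 = (y - 4)(y^2 - 6y - 5).
Apply the quadratic formula to y^2 - 6y - 5 = 0: y = (6 +/- sqrt(56))/2, i.e. y ~= 6.7417 or y ~= -0.7417.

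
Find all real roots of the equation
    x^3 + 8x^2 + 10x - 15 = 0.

Possible rational roots are divisors of -15. Testing x = -3 gives 0, so (x + 3) is a factor.
Divide: x^3 + 8x^2 + 10x - 15 = (x + 3)(x^2 + 5x - 5).
Apply the quadratic formula to x^2 + 5x - 5 = 0: x = (-5 +/- sqrt(45))/2, i.e. x ~= 0.8541 or x ~= -5.8541.

x = -5.8541 or x = -3 or x = 0.8541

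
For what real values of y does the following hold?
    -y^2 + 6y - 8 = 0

Factor: -1(y - 2)(y - 4) = 0.
So y = 2 or y = 4.

y = 2 or y = 4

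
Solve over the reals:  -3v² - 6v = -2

v = -2.291 or v = 0.291

Rearrange to standard form: -3v² - 6v + 2 = 0.
Discriminant: (-6)² − 4·(-3)·2 = 60.
Quadratic formula: v = (6 ± √60) / (-6).
So v = -√(15)/3 - 1 ≈ -2.291 or v = -1 + √(15)/3 ≈ 0.291.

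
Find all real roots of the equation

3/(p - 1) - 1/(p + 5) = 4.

p = -5.2231 or p = 1.7231

Multiply both sides by (p - 1)(p + 5):
3(p + 5) - (p - 1) = 4(p - 1)(p + 5).
Expand and collect terms: 4p^2 + 14p - 36 = 0.
By the quadratic formula, p = (-14 +/- sqrt(772)) / 8, so p ~= 1.7231 or p ~= -5.2231.
Neither value makes a denominator zero (p != 1, p != -5), so both are valid.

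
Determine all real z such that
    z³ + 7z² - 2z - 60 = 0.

z = -5 or z = -4.6056 or z = 2.6056

Possible rational roots are divisors of -60. Testing z = -5 gives 0, so (z + 5) is a factor.
Divide: z³ + 7z² - 2z - 60 = (z + 5)(z² + 2z - 12).
Apply the quadratic formula to z² + 2z - 12 = 0: z = (-2 ± √52)/2, i.e. z ≈ 2.6056 or z ≈ -4.6056.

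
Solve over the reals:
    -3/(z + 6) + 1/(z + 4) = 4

z = -6.6861 or z = -3.8139

Multiply both sides by (z + 6)(z + 4):
-3(z + 4) + (z + 6) = 4(z + 6)(z + 4).
Expand and collect terms: 4z² + 42z + 102 = 0.
By the quadratic formula, z = (-42 ± √132) / 8, so z ≈ -3.8139 or z ≈ -6.6861.
Neither value makes a denominator zero (z ≠ -6, z ≠ -4), so both are valid.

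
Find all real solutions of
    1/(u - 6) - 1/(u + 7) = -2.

Multiply both sides by (u - 6)(u + 7):
(u + 7) - (u - 6) = -2(u - 6)(u + 7).
Expand and collect terms: -2u^2 - 2u + 71 = 0.
By the quadratic formula, u = (2 +/- sqrt(572)) / -4, so u ~= -6.4791 or u ~= 5.4791.
Neither value makes a denominator zero (u != 6, u != -7), so both are valid.

u = -6.4791 or u = 5.4791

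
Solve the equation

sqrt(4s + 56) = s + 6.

Square both sides: 4s + 56 = (s + 6)^2.
Expand and rearrange: s^2 + 8s - 20 = 0.
Solving gives s = 2 or s = -10.
Check each candidate in the original equation:
  s = 2: sqrt(64) = 8, while s + 6 = 8 — valid.
  s = -10: sqrt(16) = 4, while s + 6 = -4 — extraneous.

s = 2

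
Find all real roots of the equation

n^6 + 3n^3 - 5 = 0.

Let u = n^3. The equation becomes u^2 + 3u - 5 = 0.
By the quadratic formula, u = -3/2 + sqrt(29)/2 or u = -sqrt(29)/2 - 3/2.
n^3 = -3/2 + sqrt(29)/2 gives n = (-3/2 + sqrt(29)/2)^(1/3) ~= 1.0605.
n^3 = -sqrt(29)/2 - 3/2 gives n = -(3/2 + sqrt(29)/2)^(1/3) ~= -1.6125.

n = -1.6125 or n = 1.0605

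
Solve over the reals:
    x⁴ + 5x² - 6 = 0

Let u = x². The equation becomes u² + 5u - 6 = 0.
Factor: (u - 1)(u + 6) = 0, so u = 1 or u = -6.
x² = 1 gives x = ±1.
x² = -6 < 0 has no real solution.

x = -1 or x = 1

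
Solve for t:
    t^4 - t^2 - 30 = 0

Let u = t^2. The equation becomes u^2 - u - 30 = 0.
Factor: (u + 5)(u - 6) = 0, so u = -5 or u = 6.
t^2 = -5 < 0 has no real solution.
t^2 = 6 gives t = +/-sqrt(6) ~= +/-2.4495.

t = -2.4495 or t = 2.4495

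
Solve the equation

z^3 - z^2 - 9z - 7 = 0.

Possible rational roots are divisors of -7. Testing z = -1 gives 0, so (z + 1) is a factor.
Divide: z^3 - z^2 - 9z - 7 = (z + 1)(z^2 - 2z - 7).
Apply the quadratic formula to z^2 - 2z - 7 = 0: z = (2 +/- sqrt(32))/2, i.e. z ~= 3.8284 or z ~= -1.8284.

z = -1.8284 or z = -1 or z = 3.8284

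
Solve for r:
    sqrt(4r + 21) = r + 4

r = 1

Square both sides: 4r + 21 = (r + 4)^2.
Expand and rearrange: r^2 + 4r - 5 = 0.
Solving gives r = 1 or r = -5.
Check each candidate in the original equation:
  r = 1: sqrt(25) = 5, while r + 4 = 5 — valid.
  r = -5: sqrt(1) = 1, while r + 4 = -1 — extraneous.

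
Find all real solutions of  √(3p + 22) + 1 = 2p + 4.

p = 1

Isolate the radical: √(3p + 22) = 2p + 3.
Square both sides: 3p + 22 = (2p + 3)².
Expand and rearrange: 4p² + 9p - 13 = 0.
Solving gives p = 1 or p = -3.25.
Check each candidate in the original equation:
  p = 1: √(25) = 5, while 2p + 3 = 5 — valid.
  p = -3.25: √(12.25) = 3.5, while 2p + 3 = -3.5 — extraneous.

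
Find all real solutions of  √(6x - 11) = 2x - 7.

x = 6

Square both sides: 6x - 11 = (2x - 7)².
Expand and rearrange: 4x² - 34x + 60 = 0.
Solving gives x = 6 or x = 2.5.
Check each candidate in the original equation:
  x = 6: √(25) = 5, while 2x - 7 = 5 — valid.
  x = 2.5: √(4) = 2, while 2x - 7 = -2 — extraneous.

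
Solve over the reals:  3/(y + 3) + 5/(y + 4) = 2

y = -3.4365 or y = 0.4365

Multiply both sides by (y + 3)(y + 4):
3(y + 4) + 5(y + 3) = 2(y + 3)(y + 4).
Expand and collect terms: 2y² + 6y - 3 = 0.
By the quadratic formula, y = (-6 ± √60) / 4, so y ≈ 0.4365 or y ≈ -3.4365.
Neither value makes a denominator zero (y ≠ -3, y ≠ -4), so both are valid.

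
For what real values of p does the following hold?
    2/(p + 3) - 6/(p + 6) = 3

Multiply both sides by (p + 3)(p + 6):
2(p + 6) - 6(p + 3) = 3(p + 3)(p + 6).
Expand and collect terms: 3p^2 + 31p + 60 = 0.
By the quadratic formula, p = (-31 +/- sqrt(241)) / 6, so p ~= -2.5793 or p ~= -7.754.
Neither value makes a denominator zero (p != -3, p != -6), so both are valid.

p = -7.754 or p = -2.5793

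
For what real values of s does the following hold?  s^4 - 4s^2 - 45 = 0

Let u = s^2. The equation becomes u^2 - 4u - 45 = 0.
Factor: (u - 9)(u + 5) = 0, so u = 9 or u = -5.
s^2 = 9 gives s = +/-3.
s^2 = -5 < 0 has no real solution.

s = -3 or s = 3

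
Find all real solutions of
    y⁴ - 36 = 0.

Let u = y². The equation becomes u² - 36 = 0.
Factor: (u - 6)(u + 6) = 0, so u = 6 or u = -6.
y² = 6 gives y = ±√(6) ≈ ±2.4495.
y² = -6 < 0 has no real solution.

y = -2.4495 or y = 2.4495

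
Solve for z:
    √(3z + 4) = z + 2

Square both sides: 3z + 4 = (z + 2)².
Expand and rearrange: z² + z = 0.
Solving gives z = 0 or z = -1.
Check each candidate in the original equation:
  z = 0: √(4) = 2, while z + 2 = 2 — valid.
  z = -1: √(1) = 1, while z + 2 = 1 — valid.

z = -1 or z = 0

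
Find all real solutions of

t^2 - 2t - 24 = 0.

Factor: (t + 4)(t - 6) = 0.
So t = -4 or t = 6.

t = -4 or t = 6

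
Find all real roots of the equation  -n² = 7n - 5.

n = -7.6533 or n = 0.6533

Rearrange to standard form: -n² - 7n + 5 = 0.
Discriminant: (-7)² − 4·(-1)·5 = 69.
Quadratic formula: n = (7 ± √69) / (-2).
So n = -√(69)/2 - 7/2 ≈ -7.6533 or n = -7/2 + √(69)/2 ≈ 0.6533.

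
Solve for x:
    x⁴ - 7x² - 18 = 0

x = -3 or x = 3

Let u = x². The equation becomes u² - 7u - 18 = 0.
Factor: (u + 2)(u - 9) = 0, so u = -2 or u = 9.
x² = -2 < 0 has no real solution.
x² = 9 gives x = ±3.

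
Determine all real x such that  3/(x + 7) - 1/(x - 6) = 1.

x = -3.6533 or x = 4.6533

Multiply both sides by (x + 7)(x - 6):
3(x - 6) - (x + 7) = (x + 7)(x - 6).
Expand and collect terms: x² - x - 17 = 0.
By the quadratic formula, x = (1 ± √69) / 2, so x ≈ 4.6533 or x ≈ -3.6533.
Neither value makes a denominator zero (x ≠ -7, x ≠ 6), so both are valid.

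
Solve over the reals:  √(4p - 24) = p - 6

Square both sides: 4p - 24 = (p - 6)².
Expand and rearrange: p² - 16p + 60 = 0.
Solving gives p = 10 or p = 6.
Check each candidate in the original equation:
  p = 10: √(16) = 4, while p - 6 = 4 — valid.
  p = 6: √(0) = 0, while p - 6 = 0 — valid.

p = 6 or p = 10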